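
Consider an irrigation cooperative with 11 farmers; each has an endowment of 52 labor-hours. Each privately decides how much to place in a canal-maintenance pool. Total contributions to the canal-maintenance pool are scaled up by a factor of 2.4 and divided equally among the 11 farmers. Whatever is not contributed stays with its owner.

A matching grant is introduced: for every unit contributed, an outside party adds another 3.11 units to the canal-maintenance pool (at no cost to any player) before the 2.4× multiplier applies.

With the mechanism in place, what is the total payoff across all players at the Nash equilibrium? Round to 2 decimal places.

572.00 labor-hours

With the mechanism, a contributed unit returns 2.4 × 4.11 / 11 = 0.8967 per unit of net cost — still below 1 — so contributing 0 remains dominant for every player.
Everyone keeps their endowment and the group total is 11 × 52 = 572.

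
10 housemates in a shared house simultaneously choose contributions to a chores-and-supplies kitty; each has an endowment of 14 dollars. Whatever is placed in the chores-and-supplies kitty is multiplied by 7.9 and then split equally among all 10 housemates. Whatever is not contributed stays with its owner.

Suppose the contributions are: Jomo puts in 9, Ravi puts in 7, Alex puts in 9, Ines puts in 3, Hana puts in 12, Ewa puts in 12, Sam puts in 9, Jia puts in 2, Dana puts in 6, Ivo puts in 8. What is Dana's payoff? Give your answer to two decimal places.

Total contributed: 9 + 7 + 9 + 3 + 12 + 12 + 9 + 2 + 6 + 8 = 77.
Each receives 7.9 × 77 / 10 = 60.83 from the chores-and-supplies kitty.
Dana keeps 14 − 6 = 8, so Dana's payoff is 8 + 60.83 = 68.83.

68.83 dollars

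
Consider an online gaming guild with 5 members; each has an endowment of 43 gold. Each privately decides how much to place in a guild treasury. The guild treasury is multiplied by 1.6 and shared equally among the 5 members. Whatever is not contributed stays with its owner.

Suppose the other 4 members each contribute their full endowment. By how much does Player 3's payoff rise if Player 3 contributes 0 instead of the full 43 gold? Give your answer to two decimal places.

Switching from a contribution of 43 to 0 lets Player 3 keep an extra 43 gold, but lowers the guild treasury by 43, which costs Player 3 their own share of that drop: 1.6/5 × 43 = 13.76.
Net gain = 43 − 13.76 = 29.24. The private return per contributed unit (0.3200) is below 1, so free-riding is indeed the best response regardless of what the others do.

29.24 gold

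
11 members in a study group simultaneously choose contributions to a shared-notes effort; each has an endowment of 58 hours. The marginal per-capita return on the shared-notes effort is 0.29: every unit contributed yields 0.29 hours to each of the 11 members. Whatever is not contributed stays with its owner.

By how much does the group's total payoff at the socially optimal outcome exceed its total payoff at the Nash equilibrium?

1397.22 hours

The private return per contributed unit is 0.29 < 1, so contributing 0 is dominant for every player. At the Nash equilibrium everyone keeps their 58, and the group total is 11 × 58 = 638.
Each contributed unit returns 3.190 to the group as a whole (0.29 to each of 11 players), which exceeds 1, so the social optimum is full contribution: group total = 3.190 × 638 = 2035.22.
Efficiency loss = 2035.22 − 638 = 1397.22.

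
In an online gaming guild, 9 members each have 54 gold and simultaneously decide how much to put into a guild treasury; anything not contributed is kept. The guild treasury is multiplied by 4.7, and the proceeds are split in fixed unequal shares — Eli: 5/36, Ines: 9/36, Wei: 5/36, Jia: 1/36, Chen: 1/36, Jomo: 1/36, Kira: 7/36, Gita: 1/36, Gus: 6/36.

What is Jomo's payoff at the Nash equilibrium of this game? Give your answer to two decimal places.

A player with share s gets back 4.7·s per unit contributed, so full contribution is dominant for anyone with s > 1/4.7 = 0.2128 and zero contribution is dominant for anyone below.
Only Ines (9/36) clears that bar, contributing 54; the remaining 8 contribute 0. Total contributed: 54.
Jomo keeps 54 and receives 4.7 × 54 × 1/36 = 7.05 from the guild treasury, for a payoff of 61.05.

61.05 gold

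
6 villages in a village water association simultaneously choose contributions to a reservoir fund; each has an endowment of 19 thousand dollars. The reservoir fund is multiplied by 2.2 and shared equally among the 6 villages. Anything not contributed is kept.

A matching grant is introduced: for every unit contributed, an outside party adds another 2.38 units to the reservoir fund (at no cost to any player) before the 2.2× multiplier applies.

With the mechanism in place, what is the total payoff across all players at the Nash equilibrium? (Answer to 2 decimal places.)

847.70 thousand dollars

The effective private return per unit is now 2.2 × 3.38 / 6 = 1.2393 > 1, so every player's dominant strategy flips to full contribution.
So the Nash equilibrium is full contribution by all 6; the group earns 2.2 × 3.38 × 114 = 847.70.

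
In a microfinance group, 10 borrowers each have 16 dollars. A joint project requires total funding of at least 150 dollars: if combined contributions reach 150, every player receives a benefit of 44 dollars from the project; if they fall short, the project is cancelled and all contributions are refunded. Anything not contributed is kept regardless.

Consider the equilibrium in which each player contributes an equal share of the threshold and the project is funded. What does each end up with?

Equal share of the threshold: 150/10 = 15.
At this profile no one gains by cutting their contribution: any cut drops the total below 150, the project is cancelled, contributions are refunded, and the deviator ends with 16, which is less than 16 − 15 + 44 = 45. Contributing more than 15 just wastes the excess. So contributing exactly 15 is a best response.
Each player's payoff: 16 − 15 + 44 = 45.

45 dollars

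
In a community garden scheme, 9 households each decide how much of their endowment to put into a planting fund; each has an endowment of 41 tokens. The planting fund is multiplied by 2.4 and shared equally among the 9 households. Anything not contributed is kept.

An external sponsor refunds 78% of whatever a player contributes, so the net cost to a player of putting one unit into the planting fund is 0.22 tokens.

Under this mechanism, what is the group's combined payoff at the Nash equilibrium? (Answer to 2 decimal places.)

1173.42 tokens

With the mechanism, a contributed unit returns (2.4/9) / 0.22 = 1.2121 per unit of net cost to the contributor — now above 1 — so contributing fully is weakly dominant for every player.
At the Nash equilibrium everyone contributes 41. Group total payoff = 9 × (41 × 0.78 + 2.4 × 41) = 1173.42.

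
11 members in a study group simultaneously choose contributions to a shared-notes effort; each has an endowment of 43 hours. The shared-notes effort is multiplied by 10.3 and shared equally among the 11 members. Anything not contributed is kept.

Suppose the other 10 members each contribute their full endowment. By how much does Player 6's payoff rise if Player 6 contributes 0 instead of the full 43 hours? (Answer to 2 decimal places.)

Switching from a contribution of 43 to 0 lets Player 6 keep an extra 43 hours, but lowers the shared-notes effort by 43, which costs Player 6 their own share of that drop: 10.3/11 × 43 = 40.26.
Net gain = 43 − 40.26 = 2.74. The private return per contributed unit (0.9364) is below 1, so free-riding is indeed the best response regardless of what the others do.

2.74 hours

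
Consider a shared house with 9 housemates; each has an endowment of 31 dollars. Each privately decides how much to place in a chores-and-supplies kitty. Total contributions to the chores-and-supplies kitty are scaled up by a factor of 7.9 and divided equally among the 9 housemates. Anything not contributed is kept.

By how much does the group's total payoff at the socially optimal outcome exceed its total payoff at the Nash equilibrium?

Each contributed unit returns 7.9/9 = 0.8778 to its contributor — below 1 — so contributing 0 is dominant for every player. At the Nash equilibrium everyone keeps their 31, and the group total is 9 × 31 = 279.
Each contributed unit returns 7.900 to the group as a whole (0.8778 to each of 9 players), which exceeds 1, so the social optimum is full contribution: group total = 7.900 × 279 = 2204.10.
Efficiency loss = 2204.10 − 279 = 1925.10.

1925.10 dollars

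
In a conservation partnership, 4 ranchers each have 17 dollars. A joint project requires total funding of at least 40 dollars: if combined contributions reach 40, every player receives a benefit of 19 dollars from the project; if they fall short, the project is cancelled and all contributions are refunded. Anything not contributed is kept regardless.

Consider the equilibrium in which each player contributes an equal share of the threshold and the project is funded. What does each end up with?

Equal share of the threshold: 40/4 = 10.
At this profile no one gains by cutting their contribution: any cut drops the total below 40, the project is cancelled, contributions are refunded, and the deviator ends with 17, which is less than 17 − 10 + 19 = 26. Contributing more than 10 just wastes the excess. So contributing exactly 10 is a best response.
Each player's payoff: 17 − 10 + 19 = 26.

26 dollars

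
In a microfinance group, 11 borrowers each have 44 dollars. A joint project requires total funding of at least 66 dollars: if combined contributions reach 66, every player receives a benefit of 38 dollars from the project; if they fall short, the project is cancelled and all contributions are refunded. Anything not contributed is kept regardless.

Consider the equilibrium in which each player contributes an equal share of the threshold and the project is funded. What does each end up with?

Equal share of the threshold: 66/11 = 6.
At this profile no one gains by cutting their contribution: any cut drops the total below 66, the project is cancelled, contributions are refunded, and the deviator ends with 44, which is less than 44 − 6 + 38 = 76. Contributing more than 6 just wastes the excess. So contributing exactly 6 is a best response.
Each player's payoff: 44 − 6 + 38 = 76.

76 dollars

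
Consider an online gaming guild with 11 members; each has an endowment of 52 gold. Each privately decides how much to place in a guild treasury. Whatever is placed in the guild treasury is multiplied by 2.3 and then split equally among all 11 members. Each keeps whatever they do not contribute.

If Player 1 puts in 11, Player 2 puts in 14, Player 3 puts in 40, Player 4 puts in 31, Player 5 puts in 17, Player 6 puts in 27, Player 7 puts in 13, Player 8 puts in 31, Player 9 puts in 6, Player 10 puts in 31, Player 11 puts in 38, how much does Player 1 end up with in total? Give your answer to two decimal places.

95.15 gold

Total contributed: 11 + 14 + 40 + 31 + 17 + 27 + 13 + 31 + 6 + 31 + 38 = 259.
Each receives 2.3 × 259 / 11 = 54.15 from the guild treasury.
Player 1 keeps 52 − 11 = 41, so Player 1's payoff is 41 + 54.15 = 95.15.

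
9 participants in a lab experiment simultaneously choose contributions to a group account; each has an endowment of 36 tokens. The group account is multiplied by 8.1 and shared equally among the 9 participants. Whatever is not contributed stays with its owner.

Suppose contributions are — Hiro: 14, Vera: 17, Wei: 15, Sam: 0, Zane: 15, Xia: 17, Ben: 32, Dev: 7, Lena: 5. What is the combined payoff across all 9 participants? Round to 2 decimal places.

Total contributed: 14 + 17 + 15 + 0 + 15 + 17 + 32 + 7 + 5 = 122; total kept: 9 × 36 − 122 = 202.
The group account pays out 8.1 × 122 = 988.20 in aggregate.
Group total = 202 + 988.20 = 1190.20.

1190.20 tokens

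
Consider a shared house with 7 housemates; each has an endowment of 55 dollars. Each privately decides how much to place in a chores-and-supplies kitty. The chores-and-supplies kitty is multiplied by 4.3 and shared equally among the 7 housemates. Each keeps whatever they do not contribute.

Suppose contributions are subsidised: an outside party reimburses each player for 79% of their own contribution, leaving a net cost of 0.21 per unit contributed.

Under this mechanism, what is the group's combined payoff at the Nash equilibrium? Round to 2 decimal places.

1959.65 dollars

With the mechanism, a contributed unit returns (4.3/7) / 0.21 = 2.9252 per unit of net cost to the contributor — now above 1 — so contributing fully is weakly dominant for every player.
So the Nash equilibrium is full contribution by all 7; the group earns 7 × (55 × 0.79 + 4.3 × 55) = 1959.65.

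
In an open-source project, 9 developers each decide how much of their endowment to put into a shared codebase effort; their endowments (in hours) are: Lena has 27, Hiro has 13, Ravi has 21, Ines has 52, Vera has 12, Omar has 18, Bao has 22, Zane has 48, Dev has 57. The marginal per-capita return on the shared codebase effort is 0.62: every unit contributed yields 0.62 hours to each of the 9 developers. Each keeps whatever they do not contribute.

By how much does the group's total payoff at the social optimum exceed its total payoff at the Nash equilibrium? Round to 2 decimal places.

1236.60 hours

The private return per contributed unit is 0.62 < 1 for everyone, so the Nash equilibrium is zero contribution and the group total is Σ E_j = 27 + 13 + 21 + 52 + 12 + 18 + 22 + 48 + 57 = 270.
Each contributed unit returns 5.580 to the group, so the social optimum is full contribution by everyone: group total = 5.580 × 270 = 1506.60.
Efficiency loss = (5.580 − 1) × 270 = 1236.60.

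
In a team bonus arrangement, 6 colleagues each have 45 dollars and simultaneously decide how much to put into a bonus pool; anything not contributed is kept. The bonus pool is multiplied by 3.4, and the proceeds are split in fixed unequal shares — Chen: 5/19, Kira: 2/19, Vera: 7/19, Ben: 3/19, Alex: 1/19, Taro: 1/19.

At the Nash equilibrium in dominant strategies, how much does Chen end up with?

A player with share s gets back 3.4·s per unit contributed, so full contribution is dominant for anyone with s > 1/3.4 = 0.2941 and zero contribution is dominant for anyone below.
Only Vera (7/19) clears that bar, contributing 45; the remaining 5 contribute 0. Total contributed: 45.
Chen keeps 45 and receives 3.4 × 45 × 5/19 = 40.26 from the bonus pool, for a payoff of 85.26.

85.26 dollars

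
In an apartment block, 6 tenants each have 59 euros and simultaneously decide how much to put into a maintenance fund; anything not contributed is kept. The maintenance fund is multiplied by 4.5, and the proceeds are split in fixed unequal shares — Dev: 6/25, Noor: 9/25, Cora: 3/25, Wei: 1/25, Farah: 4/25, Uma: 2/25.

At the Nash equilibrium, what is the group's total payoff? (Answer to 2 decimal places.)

For player j, contributing a unit is worthwhile iff 4.5 × (j's share) ≥ 1, i.e. iff j's share is at least 0.2222.
The shares above 0.2222 belong to Dev and Noor, contributing 59 each; the remaining 4 contribute 0. Total contributed: 118.
The maintenance fund pays out 4.5 × 118 = 531.00 in total (split across the unequal shares, but the aggregate is all that matters for the group sum).
The 4 free-riders keep 59 each, adding 236. Group total = 236 + 531.00 = 767.00.

767.00 euros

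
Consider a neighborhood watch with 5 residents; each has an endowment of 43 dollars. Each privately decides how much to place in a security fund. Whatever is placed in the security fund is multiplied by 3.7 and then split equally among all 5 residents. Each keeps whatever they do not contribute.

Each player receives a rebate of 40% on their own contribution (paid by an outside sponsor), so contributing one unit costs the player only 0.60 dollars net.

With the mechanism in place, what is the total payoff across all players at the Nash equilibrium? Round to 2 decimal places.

With the mechanism, a contributed unit returns (3.7/5) / 0.60 = 1.2333 per unit of net cost to the contributor — now above 1 — so contributing fully is weakly dominant for every player.
So the Nash equilibrium is full contribution by all 5; the group earns 5 × (43 × 0.40 + 3.7 × 43) = 881.50.

881.50 dollars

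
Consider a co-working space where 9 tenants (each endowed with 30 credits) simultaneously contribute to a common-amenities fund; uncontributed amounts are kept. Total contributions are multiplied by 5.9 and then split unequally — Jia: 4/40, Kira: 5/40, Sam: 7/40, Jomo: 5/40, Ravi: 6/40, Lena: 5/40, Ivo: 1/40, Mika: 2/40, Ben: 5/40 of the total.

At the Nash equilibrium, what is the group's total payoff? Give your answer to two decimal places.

For player j, contributing a unit is worthwhile iff 5.9 × (j's share) ≥ 1, i.e. iff j's share is at least 0.1695.
Only Sam (7/40) clears that bar, contributing 30; the remaining 8 contribute 0. Total contributed: 30.
The common-amenities fund pays out 5.9 × 30 = 177.00 in total (split across the unequal shares, but the aggregate is all that matters for the group sum).
The 8 free-riders keep 30 each, adding 240. Group total = 240 + 177.00 = 417.00.

417.00 credits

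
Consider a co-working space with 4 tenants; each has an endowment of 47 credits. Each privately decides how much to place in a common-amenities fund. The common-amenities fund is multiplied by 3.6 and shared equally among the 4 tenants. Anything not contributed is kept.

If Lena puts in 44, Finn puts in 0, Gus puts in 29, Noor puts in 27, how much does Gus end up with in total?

108.00 credits

Total contributed: 44 + 0 + 29 + 27 = 100.
Each receives 3.6 × 100 / 4 = 90.00 from the common-amenities fund.
Gus keeps 47 − 29 = 18, so Gus's payoff is 18 + 90.00 = 108.00.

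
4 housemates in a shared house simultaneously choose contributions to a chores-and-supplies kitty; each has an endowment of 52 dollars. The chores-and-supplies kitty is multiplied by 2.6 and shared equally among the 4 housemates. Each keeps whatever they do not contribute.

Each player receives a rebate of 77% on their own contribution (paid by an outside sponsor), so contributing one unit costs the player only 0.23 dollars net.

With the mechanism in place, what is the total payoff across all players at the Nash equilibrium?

700.96 dollars

The effective private return per unit is now (2.6/4) / 0.23 = 2.8261 > 1, so every player's dominant strategy flips to full contribution.
At the Nash equilibrium everyone contributes 52. Group total payoff = 4 × (52 × 0.77 + 2.6 × 52) = 700.96.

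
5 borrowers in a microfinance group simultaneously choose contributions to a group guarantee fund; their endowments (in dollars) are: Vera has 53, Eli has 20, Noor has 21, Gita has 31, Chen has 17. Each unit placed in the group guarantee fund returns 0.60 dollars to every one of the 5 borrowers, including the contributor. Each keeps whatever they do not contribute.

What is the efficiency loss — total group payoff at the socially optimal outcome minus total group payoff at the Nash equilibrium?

284.00 dollars

The private return per contributed unit is 0.60 < 1 for everyone, so the Nash equilibrium is zero contribution and the group total is Σ E_j = 53 + 20 + 21 + 31 + 17 = 142.
Each contributed unit returns 3.000 to the group, so the social optimum is full contribution by everyone: group total = 3.000 × 142 = 426.00.
Efficiency loss = (3.000 − 1) × 142 = 284.00.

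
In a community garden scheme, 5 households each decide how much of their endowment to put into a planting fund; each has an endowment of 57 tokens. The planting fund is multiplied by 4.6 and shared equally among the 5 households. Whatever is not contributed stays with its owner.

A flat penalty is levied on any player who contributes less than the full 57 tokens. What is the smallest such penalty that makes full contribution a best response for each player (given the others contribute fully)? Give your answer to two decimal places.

4.56 tokens

Given the others contribute fully, the best deviation is to contribute 0 (any partial contribution still incurs the fine and gives up units whose private return 0.9200 is below 1).
Deviating from 57 to 0 saves 57 tokens but forfeits the deviator's share of the drop in the planting fund: 4.6/5 × 57 = 52.44.
So the deviation gain is 57 − 52.44 = 4.56, and the fine must be at least 4.56 tokens to wipe it out.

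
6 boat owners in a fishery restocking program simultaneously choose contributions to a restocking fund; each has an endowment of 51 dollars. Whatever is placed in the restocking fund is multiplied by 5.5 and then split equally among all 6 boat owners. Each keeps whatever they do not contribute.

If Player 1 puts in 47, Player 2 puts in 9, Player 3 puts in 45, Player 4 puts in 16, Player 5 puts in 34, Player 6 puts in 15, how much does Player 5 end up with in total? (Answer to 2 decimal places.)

Total contributed: 47 + 9 + 45 + 16 + 34 + 15 = 166.
Each receives 5.5 × 166 / 6 = 152.17 from the restocking fund.
Player 5 keeps 51 − 34 = 17, so Player 5's payoff is 17 + 152.17 = 169.17.

169.17 dollars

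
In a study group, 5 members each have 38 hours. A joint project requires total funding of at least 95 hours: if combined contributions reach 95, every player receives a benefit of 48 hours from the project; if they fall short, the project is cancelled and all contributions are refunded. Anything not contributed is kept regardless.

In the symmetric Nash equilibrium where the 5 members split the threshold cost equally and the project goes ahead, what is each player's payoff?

67 hours

Equal share of the threshold: 95/5 = 19.
At this profile no one gains by cutting their contribution: any cut drops the total below 95, the project is cancelled, contributions are refunded, and the deviator ends with 38, which is less than 38 − 19 + 48 = 67. Contributing more than 19 just wastes the excess. So contributing exactly 19 is a best response.
Each player's payoff: 38 − 19 + 48 = 67.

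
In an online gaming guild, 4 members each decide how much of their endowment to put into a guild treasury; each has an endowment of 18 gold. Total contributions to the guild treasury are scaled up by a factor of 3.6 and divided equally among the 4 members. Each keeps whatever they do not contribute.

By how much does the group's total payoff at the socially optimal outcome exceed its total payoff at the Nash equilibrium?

187.20 gold

Each contributed unit returns 3.6/4 = 0.9000 to its contributor — below 1 — so contributing 0 is dominant for every player. At the Nash equilibrium everyone keeps their 18, and the group total is 4 × 18 = 72.
Each contributed unit returns 3.600 to the group as a whole (0.9000 to each of 4 players), which exceeds 1, so the social optimum is full contribution: group total = 3.600 × 72 = 259.20.
Efficiency loss = 259.20 − 72 = 187.20.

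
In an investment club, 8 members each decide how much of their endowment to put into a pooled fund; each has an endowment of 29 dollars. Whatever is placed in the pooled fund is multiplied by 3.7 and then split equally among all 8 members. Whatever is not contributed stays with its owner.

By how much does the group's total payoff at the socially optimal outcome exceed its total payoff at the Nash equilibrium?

Each contributed unit returns 3.7/8 = 0.4625 to its contributor — below 1 — so contributing 0 is dominant for every player. At the Nash equilibrium everyone keeps their 29, and the group total is 8 × 29 = 232.
Each contributed unit returns 3.700 to the group as a whole (0.4625 to each of 8 players), which exceeds 1, so the social optimum is full contribution: group total = 3.700 × 232 = 858.40.
Efficiency loss = 858.40 − 232 = 626.40.

626.40 dollars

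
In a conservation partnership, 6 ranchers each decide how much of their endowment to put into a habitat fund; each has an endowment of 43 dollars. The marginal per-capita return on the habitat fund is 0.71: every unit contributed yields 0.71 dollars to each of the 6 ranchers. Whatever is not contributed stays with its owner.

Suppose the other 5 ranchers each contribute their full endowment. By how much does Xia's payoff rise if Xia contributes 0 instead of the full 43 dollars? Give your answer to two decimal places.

Switching from a contribution of 43 to 0 lets Xia keep an extra 43 dollars, but lowers the habitat fund by 43, which costs Xia their own share of that drop: 0.71 × 43 = 30.53.
Net gain = 43 − 30.53 = 12.47. The private return per contributed unit (0.71) is below 1, so free-riding is indeed the best response regardless of what the others do.

12.47 dollars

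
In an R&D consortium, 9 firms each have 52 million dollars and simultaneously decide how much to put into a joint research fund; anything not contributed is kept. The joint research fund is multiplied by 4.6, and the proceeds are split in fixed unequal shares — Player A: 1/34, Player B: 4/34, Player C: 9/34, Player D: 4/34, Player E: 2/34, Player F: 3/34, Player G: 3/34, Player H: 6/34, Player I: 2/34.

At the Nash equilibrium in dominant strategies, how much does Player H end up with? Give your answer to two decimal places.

94.21 million dollars

A player with share s gets back 4.6·s per unit contributed, so full contribution is dominant for anyone with s > 1/4.6 = 0.2174 and zero contribution is dominant for anyone below.
The only share above 0.2174 is Player C's 9/34, contributing 52; the remaining 8 contribute 0. Total contributed: 52.
Player H keeps 52 and receives 4.6 × 52 × 6/34 = 42.21 from the joint research fund, for a payoff of 94.21.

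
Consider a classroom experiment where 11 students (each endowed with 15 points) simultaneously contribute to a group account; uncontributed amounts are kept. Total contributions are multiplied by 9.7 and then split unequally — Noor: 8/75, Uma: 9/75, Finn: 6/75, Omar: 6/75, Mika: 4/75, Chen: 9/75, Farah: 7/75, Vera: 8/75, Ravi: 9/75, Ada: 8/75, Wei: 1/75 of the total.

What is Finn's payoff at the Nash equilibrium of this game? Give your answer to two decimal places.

Each unit j contributes comes back to j as 9.7 × (j's share), so j prefers to contribute only if that share exceeds 1/9.7 = 0.1031; otherwise keeping the unit dominates.
Noor, Uma, Chen, Vera, Ravi and Ada are above the threshold, contributing 15 each; the remaining 5 contribute 0. Total contributed: 90.
Finn keeps 15 and receives 9.7 × 90 × 6/75 = 69.84 from the group account, for a payoff of 84.84.

84.84 points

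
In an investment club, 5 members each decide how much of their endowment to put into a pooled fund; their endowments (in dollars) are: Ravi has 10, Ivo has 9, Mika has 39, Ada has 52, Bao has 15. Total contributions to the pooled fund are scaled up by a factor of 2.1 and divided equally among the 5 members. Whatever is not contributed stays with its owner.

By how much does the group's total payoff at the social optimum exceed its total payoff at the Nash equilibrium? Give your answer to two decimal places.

The private return per contributed unit is 2.1/5 = 0.4200 < 1 for every player regardless of endowment, so the Nash equilibrium is zero contribution and the group total is Σ E_j = 10 + 9 + 39 + 52 + 15 = 125.
Each contributed unit returns 2.100 to the group, so the social optimum is full contribution by everyone: group total = 2.100 × 125 = 262.50.
Efficiency loss = (2.100 − 1) × 125 = 137.50.

137.50 dollars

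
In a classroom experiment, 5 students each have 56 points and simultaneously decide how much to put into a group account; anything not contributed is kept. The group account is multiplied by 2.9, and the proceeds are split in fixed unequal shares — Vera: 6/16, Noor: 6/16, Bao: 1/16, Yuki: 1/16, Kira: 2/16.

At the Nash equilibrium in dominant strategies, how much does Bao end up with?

76.30 points

A player with share s gets back 2.9·s per unit contributed, so full contribution is dominant for anyone with s > 1/2.9 = 0.3448 and zero contribution is dominant for anyone below.
Vera and Noor are above the threshold, contributing 56 each; the remaining 3 contribute 0. Total contributed: 112.
Bao keeps 56 and receives 2.9 × 112 × 1/16 = 20.30 from the group account, for a payoff of 76.30.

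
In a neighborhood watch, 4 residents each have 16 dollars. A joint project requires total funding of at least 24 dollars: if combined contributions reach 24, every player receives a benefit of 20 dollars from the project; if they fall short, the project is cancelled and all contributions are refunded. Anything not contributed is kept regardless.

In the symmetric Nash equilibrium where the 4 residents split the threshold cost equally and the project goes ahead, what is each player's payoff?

30 dollars

Equal share of the threshold: 24/4 = 6.
At this profile no one gains by cutting their contribution: any cut drops the total below 24, the project is cancelled, contributions are refunded, and the deviator ends with 16, which is less than 16 − 6 + 20 = 30. Contributing more than 6 just wastes the excess. So contributing exactly 6 is a best response.
Each player's payoff: 16 − 6 + 20 = 30.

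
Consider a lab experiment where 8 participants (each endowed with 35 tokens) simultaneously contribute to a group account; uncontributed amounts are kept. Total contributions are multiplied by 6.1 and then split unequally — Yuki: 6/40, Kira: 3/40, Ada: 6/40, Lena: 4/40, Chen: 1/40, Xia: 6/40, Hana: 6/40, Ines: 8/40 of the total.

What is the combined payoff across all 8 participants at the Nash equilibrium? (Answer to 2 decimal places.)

458.50 tokens

Player j's private return per contributed unit is 6.1 × (j's share). Contributing is weakly dominant for j when that share is at least 1/6.1 = 0.1639, and contributing 0 is dominant otherwise.
Ines alone (share 8/40) is above the threshold, contributing 35; the remaining 7 contribute 0. Total contributed: 35.
The group account pays out 6.1 × 35 = 213.50 in total (split across the unequal shares, but the aggregate is all that matters for the group sum).
The 7 free-riders keep 35 each, adding 245. Group total = 245 + 213.50 = 458.50.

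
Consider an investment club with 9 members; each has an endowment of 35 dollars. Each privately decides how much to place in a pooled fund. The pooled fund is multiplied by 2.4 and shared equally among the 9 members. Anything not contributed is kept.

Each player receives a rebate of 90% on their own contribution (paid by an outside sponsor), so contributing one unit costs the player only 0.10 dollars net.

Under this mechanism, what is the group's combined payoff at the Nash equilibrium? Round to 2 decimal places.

With the mechanism, a contributed unit returns (2.4/9) / 0.10 = 2.6667 per unit of net cost to the contributor — now above 1 — so contributing fully is weakly dominant for every player.
At the Nash equilibrium everyone contributes 35. Group total payoff = 9 × (35 × 0.90 + 2.4 × 35) = 1039.50.

1039.50 dollars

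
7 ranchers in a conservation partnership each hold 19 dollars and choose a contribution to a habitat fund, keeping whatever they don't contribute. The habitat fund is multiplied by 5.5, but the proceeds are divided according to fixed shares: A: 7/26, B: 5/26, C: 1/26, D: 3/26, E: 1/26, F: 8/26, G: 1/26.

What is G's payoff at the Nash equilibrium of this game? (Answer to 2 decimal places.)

Player j's private return per contributed unit is 5.5 × (j's share). Contributing is weakly dominant for j when that share is at least 1/5.5 = 0.1818, and contributing 0 is dominant otherwise.
The shares above 0.1818 belong to A, B and F, contributing 19 each; the remaining 4 contribute 0. Total contributed: 57.
G keeps 19 and receives 5.5 × 57 × 1/26 = 12.06 from the habitat fund, for a payoff of 31.06.

31.06 dollars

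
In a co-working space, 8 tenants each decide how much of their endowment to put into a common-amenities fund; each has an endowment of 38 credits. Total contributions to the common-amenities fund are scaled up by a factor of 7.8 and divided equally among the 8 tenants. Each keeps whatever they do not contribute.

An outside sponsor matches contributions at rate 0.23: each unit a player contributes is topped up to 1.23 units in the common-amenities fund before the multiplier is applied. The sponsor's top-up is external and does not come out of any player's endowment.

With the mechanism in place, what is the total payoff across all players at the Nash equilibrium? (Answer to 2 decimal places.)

2916.58 credits

With the mechanism, a contributed unit returns 7.8 × 1.23 / 8 = 1.1993 per unit of net cost to the contributor — now above 1 — so contributing fully is weakly dominant for every player.
So the Nash equilibrium is full contribution by all 8; the group earns 7.8 × 1.23 × 304 = 2916.58.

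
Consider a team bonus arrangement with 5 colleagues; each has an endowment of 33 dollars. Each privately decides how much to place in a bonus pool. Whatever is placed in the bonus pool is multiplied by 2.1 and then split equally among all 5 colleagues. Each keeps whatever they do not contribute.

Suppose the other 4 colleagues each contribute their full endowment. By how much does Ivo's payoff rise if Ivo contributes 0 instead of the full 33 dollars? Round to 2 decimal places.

19.14 dollars

Switching from a contribution of 33 to 0 lets Ivo keep an extra 33 dollars, but lowers the bonus pool by 33, which costs Ivo their own share of that drop: 2.1/5 × 33 = 13.86.
Net gain = 33 − 13.86 = 19.14. The private return per contributed unit (0.4200) is below 1, so free-riding is indeed the best response regardless of what the others do.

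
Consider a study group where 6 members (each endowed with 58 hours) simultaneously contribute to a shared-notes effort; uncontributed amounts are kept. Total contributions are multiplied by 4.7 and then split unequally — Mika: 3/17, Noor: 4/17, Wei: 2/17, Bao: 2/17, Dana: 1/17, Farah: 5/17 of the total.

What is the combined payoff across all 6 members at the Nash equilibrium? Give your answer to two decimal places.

Each unit j contributes comes back to j as 4.7 × (j's share), so j prefers to contribute only if that share exceeds 1/4.7 = 0.2128; otherwise keeping the unit dominates.
Noor and Farah are above the threshold, contributing 58 each; the remaining 4 contribute 0. Total contributed: 116.
The shared-notes effort pays out 4.7 × 116 = 545.20 in total (split across the unequal shares, but the aggregate is all that matters for the group sum).
The 4 free-riders keep 58 each, adding 232. Group total = 232 + 545.20 = 777.20.

777.20 hours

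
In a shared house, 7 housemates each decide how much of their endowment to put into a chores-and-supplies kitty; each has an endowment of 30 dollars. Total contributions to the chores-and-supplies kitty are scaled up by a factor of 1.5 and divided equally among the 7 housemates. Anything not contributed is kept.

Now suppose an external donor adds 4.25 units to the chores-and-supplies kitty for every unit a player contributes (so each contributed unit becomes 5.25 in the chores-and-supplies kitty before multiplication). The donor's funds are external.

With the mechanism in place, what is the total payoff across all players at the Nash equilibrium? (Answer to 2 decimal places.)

With the mechanism, a contributed unit returns 1.5 × 5.25 / 7 = 1.1250 per unit of net cost to the contributor — now above 1 — so contributing fully is weakly dominant for every player.
So the Nash equilibrium is full contribution by all 7; the group earns 1.5 × 5.25 × 210 = 1653.75.

1653.75 dollars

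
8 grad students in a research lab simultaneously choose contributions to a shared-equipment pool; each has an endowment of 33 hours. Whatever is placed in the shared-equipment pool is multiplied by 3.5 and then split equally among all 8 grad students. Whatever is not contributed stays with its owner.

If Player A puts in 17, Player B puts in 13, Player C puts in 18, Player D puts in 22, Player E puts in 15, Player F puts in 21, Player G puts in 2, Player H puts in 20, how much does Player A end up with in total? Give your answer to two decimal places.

Total contributed: 17 + 13 + 18 + 22 + 15 + 21 + 2 + 20 = 128.
Each receives 3.5 × 128 / 8 = 56.00 from the shared-equipment pool.
Player A keeps 33 − 17 = 16, so Player A's payoff is 16 + 56.00 = 72.00.

72.00 hours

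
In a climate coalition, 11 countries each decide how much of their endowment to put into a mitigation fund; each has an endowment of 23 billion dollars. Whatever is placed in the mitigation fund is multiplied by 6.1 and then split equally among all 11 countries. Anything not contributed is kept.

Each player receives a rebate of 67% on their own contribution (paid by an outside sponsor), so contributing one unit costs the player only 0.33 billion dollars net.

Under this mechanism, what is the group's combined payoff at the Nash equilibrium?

1712.81 billion dollars

Under the mechanism each unit contributed yields (6.1/11) / 0.33 = 1.6804 back to its contributor per unit of net cost, which exceeds 1, making full contribution the dominant choice for everyone.
At the Nash equilibrium everyone contributes 23. Group total payoff = 11 × (23 × 0.67 + 6.1 × 23) = 1712.81.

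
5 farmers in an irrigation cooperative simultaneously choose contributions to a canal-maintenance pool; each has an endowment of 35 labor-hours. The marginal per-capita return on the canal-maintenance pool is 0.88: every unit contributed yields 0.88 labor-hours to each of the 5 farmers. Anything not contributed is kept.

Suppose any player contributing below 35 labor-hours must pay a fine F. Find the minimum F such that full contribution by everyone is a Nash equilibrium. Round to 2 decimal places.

Given the others contribute fully, the best deviation is to contribute 0 (any partial contribution still incurs the fine and gives up units whose private return 0.88 is below 1).
Deviating from 35 to 0 saves 35 labor-hours but forfeits the deviator's share of the drop in the canal-maintenance pool: 0.88 × 35 = 30.80.
So the deviation gain is 35 − 30.80 = 4.20, and the fine must be at least 4.20 labor-hours to wipe it out.

4.20 labor-hours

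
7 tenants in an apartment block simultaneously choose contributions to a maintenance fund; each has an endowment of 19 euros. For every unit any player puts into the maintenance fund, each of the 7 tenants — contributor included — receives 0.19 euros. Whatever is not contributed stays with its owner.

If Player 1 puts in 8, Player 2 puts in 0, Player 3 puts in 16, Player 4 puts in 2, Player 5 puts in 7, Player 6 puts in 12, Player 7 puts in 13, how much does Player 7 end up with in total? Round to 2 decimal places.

Total contributed: 8 + 0 + 16 + 2 + 7 + 12 + 13 = 58.
Each receives 0.19 × 58 = 11.02 from the maintenance fund.
Player 7 keeps 19 − 13 = 6, so Player 7's payoff is 6 + 11.02 = 17.02.

17.02 euros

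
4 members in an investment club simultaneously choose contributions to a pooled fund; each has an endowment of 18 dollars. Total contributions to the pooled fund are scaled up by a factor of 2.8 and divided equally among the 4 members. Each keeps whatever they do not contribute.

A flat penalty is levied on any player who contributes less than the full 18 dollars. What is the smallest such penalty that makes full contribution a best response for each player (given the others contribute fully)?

5.40 dollars

Given the others contribute fully, the best deviation is to contribute 0 (any partial contribution still incurs the fine and gives up units whose private return 0.7000 is below 1).
Deviating from 18 to 0 saves 18 dollars but forfeits the deviator's share of the drop in the pooled fund: 2.8/4 × 18 = 12.60.
So the deviation gain is 18 − 12.60 = 5.40, and the fine must be at least 5.40 dollars to wipe it out.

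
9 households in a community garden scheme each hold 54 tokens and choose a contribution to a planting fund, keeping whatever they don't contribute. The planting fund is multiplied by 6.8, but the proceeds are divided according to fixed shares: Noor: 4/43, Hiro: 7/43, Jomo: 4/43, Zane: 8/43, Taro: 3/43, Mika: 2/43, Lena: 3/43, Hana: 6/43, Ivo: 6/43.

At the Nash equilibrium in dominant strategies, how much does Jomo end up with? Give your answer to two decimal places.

A player with share s gets back 6.8·s per unit contributed, so full contribution is dominant for anyone with s > 1/6.8 = 0.1471 and zero contribution is dominant for anyone below.
The shares above 0.1471 belong to Hiro and Zane, contributing 54 each; the remaining 7 contribute 0. Total contributed: 108.
Jomo keeps 54 and receives 6.8 × 108 × 4/43 = 68.32 from the planting fund, for a payoff of 122.32.

122.32 tokens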